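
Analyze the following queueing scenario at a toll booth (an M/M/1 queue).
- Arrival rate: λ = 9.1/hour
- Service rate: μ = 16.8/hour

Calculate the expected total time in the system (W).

First, compute utilization: ρ = λ/μ = 9.1/16.8 = 0.5417
For M/M/1: W = 1/(μ-λ)
W = 1/(16.8-9.1) = 1/7.70
W = 0.1299 hours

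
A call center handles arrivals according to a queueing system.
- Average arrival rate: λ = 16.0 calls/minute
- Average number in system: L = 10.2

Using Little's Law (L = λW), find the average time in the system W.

Little's Law: L = λW, so W = L/λ
W = 10.2/16.0 = 0.6375 minutes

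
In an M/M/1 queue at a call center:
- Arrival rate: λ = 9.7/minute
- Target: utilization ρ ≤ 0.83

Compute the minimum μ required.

ρ = λ/μ, so μ = λ/ρ
μ ≥ 9.7/0.83 = 11.6867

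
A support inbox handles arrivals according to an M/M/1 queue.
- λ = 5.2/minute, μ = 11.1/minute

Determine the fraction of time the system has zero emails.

ρ = λ/μ = 5.2/11.1 = 0.4685
P(0) = 1 - ρ = 1 - 0.4685 = 0.5315
The server is idle 53.15% of the time.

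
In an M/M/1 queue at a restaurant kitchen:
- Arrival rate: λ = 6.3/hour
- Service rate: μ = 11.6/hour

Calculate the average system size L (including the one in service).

ρ = λ/μ = 6.3/11.6 = 0.5431
For M/M/1: L = λ/(μ-λ)
L = 6.3/(11.6-6.3) = 6.3/5.30
L = 1.1887 orders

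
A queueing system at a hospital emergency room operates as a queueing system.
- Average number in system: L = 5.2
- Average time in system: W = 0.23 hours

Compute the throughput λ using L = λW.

Little's Law: L = λW, so λ = L/W
λ = 5.2/0.23 = 22.6087 patients/hour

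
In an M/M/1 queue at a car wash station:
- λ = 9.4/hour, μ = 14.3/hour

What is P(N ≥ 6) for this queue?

ρ = λ/μ = 9.4/14.3 = 0.65734
P(N ≥ n) = ρⁿ
P(N ≥ 6) = 0.65734^6
P(N ≥ 6) = 0.08068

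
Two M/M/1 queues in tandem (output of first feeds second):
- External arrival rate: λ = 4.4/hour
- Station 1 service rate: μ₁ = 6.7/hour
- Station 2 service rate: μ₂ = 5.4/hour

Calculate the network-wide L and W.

By Jackson's theorem, each station behaves as independent M/M/1.
Station 1: ρ₁ = 4.4/6.7 = 0.6567, L₁ = ρ₁/(1-ρ₁) = λ/(μ₁-λ) = 4.4/2.30 = 1.9130
Station 2: ρ₂ = 4.4/5.4 = 0.8148, L₂ = ρ₂/(1-ρ₂) = λ/(μ₂-λ) = 4.4/1.00 = 4.4000
Total: L = L₁ + L₂ = 1.9130 + 4.4000 = 6.3130
W = L/λ = 6.3130/4.4 = 1.4348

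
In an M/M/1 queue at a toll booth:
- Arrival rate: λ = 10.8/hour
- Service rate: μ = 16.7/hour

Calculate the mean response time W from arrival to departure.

First, compute utilization: ρ = λ/μ = 10.8/16.7 = 0.6467
For M/M/1: W = 1/(μ-λ)
W = 1/(16.7-10.8) = 1/5.90
W = 0.1695 hours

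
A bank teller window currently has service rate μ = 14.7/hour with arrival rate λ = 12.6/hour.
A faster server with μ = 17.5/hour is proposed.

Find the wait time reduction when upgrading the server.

System 1: ρ₁ = 12.6/14.7 = 0.8571, W₁ = 1/(14.7-12.6) = 0.4762
System 2: ρ₂ = 12.6/17.5 = 0.7200, W₂ = 1/(17.5-12.6) = 0.2041
Improvement: (W₁-W₂)/W₁ = (0.4762-0.2041)/0.4762 = 57.14%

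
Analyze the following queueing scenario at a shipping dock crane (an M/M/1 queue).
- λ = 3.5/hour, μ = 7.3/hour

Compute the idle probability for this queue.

ρ = λ/μ = 3.5/7.3 = 0.4795
P(0) = 1 - ρ = 1 - 0.4795 = 0.5205
The server is idle 52.05% of the time.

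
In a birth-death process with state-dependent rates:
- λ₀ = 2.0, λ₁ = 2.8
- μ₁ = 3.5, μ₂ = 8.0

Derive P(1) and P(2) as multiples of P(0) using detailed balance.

Balance equations:
State 0: λ₀P₀ = μ₁P₁ → P₁ = (λ₀/μ₁)P₀ = (2.0/3.5)P₀ = 0.5714P₀
State 1: P₂ = (λ₀λ₁)/(μ₁μ₂)P₀ = (2.0×2.8)/(3.5×8.0)P₀ = 0.2000P₀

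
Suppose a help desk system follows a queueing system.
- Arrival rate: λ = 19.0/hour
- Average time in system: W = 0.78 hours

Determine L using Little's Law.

Little's Law: L = λW
L = 19.0 × 0.78 = 14.8200 tickets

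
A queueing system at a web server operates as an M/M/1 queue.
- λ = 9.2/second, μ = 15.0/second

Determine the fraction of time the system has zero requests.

ρ = λ/μ = 9.2/15.0 = 0.6133
P(0) = 1 - ρ = 1 - 0.6133 = 0.3867
The server is idle 38.67% of the time.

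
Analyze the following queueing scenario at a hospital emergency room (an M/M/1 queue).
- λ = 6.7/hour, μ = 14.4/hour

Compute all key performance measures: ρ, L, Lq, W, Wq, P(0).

Step 1: ρ = λ/μ = 6.7/14.4 = 0.4653
Step 2: L = λ/(μ-λ) = 6.7/7.70 = 0.8701
Step 3: Lq = λ²/(μ(μ-λ)) = 44.89/(14.4×7.70) = 0.4049
Step 4: W = 1/(μ-λ) = 1/7.70 = 0.12987
Step 5: Wq = λ/(μ(μ-λ)) = 6.7/(14.4×7.70) = 0.06043
Step 6: P(0) = 1-ρ = 0.5347
Verify: L = λW = 6.7×0.12987 = 0.8701 ✔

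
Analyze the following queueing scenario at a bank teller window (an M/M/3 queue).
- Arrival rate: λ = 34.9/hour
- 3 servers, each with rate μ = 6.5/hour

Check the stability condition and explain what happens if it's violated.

Stability requires ρ = λ/(cμ) < 1
ρ = 34.9/(3 × 6.5) = 34.9/19.50 = 1.7897
Since 1.7897 ≥ 1, the system is UNSTABLE.
Need c > λ/μ = 34.9/6.5 = 5.37.
Minimum servers needed: c = 6.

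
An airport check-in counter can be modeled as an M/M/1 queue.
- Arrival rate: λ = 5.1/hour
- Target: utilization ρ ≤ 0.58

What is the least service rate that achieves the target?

ρ = λ/μ, so μ = λ/ρ
μ ≥ 5.1/0.58 = 8.7931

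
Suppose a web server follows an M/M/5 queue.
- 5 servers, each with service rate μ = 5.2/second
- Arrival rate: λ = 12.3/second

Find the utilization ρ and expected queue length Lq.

Traffic intensity: ρ = λ/(cμ) = 12.3/(5×5.2) = 0.4731
Since ρ = 0.4731 < 1, system is stable.
Offered load a = λ/μ = cρ = 12.3/5.2 = 2.3654
P₀ = [ Σₙ₌₀^4 aⁿ/n! + a^5/(5!(1-ρ)) ]⁻¹
Σ = a^0/0! + a^1/1! + a^2/2! + a^3/3! + a^4/4! = 1.0000 + 2.3654 + 2.7975 + 2.2057 + 1.3044 = 9.6730
a^5/(5!(1-ρ)) = 74.0472/(120 × 0.5269) = 1.1711
P₀ = 1/(9.6730 + 1.1711) = 0.09222
Lq = P₀·a^5·ρ / (5!(1-ρ)²) = 0.092216 × 74.0472 × 0.47308 / (120 × 0.27765) = 0.09696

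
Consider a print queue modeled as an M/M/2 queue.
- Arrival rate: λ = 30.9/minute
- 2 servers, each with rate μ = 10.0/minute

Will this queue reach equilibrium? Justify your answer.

Stability requires ρ = λ/(cμ) < 1
ρ = 30.9/(2 × 10.0) = 30.9/20.00 = 1.5450
Since 1.5450 ≥ 1, the system is UNSTABLE.
Need c > λ/μ = 30.9/10.0 = 3.09.
Minimum servers needed: c = 4.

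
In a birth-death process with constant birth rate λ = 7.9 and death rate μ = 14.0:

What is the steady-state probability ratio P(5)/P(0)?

For constant rates: P(n)/P(0) = (λ/μ)^n
P(5)/P(0) = (7.9/14.0)^5 = 0.564286^5 = 0.05721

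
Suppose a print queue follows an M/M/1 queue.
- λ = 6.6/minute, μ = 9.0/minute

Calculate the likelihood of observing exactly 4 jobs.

ρ = λ/μ = 6.6/9.0 = 0.7333
P(n) = (1-ρ)ρⁿ
P(4) = (1-0.7333) × 0.7333^4
P(4) = 0.26670 × 0.28915
P(4) = 0.07712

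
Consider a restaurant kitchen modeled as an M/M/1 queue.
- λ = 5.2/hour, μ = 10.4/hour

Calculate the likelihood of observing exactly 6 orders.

ρ = λ/μ = 5.2/10.4 = 0.5000
P(n) = (1-ρ)ρⁿ
P(6) = (1-0.5000) × 0.5000^6
P(6) = 0.50000 × 0.015625
P(6) = 0.007812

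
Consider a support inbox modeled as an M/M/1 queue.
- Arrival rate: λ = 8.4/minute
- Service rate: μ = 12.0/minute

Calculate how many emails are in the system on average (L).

ρ = λ/μ = 8.4/12.0 = 0.7000
For M/M/1: L = λ/(μ-λ)
L = 8.4/(12.0-8.4) = 8.4/3.60
L = 2.3333 emails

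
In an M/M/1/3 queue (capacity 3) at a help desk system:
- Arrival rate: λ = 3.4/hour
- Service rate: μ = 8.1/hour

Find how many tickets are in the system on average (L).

ρ = λ/μ = 3.4/8.1 = 0.419753
P₀ = (1-ρ)/(1-ρ^(K+1)) = (1-0.419753)/(1-0.419753^4) = 0.5802/0.9690 = 0.5988
P_K = P₀×ρ^K = 0.5988 × 0.419753^3 = 0.5988 × 0.07396 = 0.04429
L = ρ[1 - (K+1)ρ^K + Kρ^(K+1)] / [(1-ρ)(1-ρ^(K+1))]
L = 0.419753 × (1 - 4×0.073957 + 3×0.031044) / ((1 - 0.419753) × (1 - 0.031044)) = 0.5953 tickets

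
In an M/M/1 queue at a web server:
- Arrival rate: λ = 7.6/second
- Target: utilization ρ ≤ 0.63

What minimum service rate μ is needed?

ρ = λ/μ, so μ = λ/ρ
μ ≥ 7.6/0.63 = 12.0635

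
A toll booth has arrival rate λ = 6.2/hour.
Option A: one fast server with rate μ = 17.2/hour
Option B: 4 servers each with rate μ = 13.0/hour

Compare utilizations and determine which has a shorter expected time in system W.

Option A: single server μ = 17.2 (M/M/1)
  ρ_A = 6.2/17.2 = 0.3605
  W_A = 1/(μ-λ) = 1/(17.2-6.2) = 1/11.00 = 0.09091

Option B: 4 servers μ = 13.0 (M/M/4)
  ρ_B = λ/(cμ) = 6.2/(4×13.0) = 0.1192
  Offered load a = λ/μ = cρ = 6.2/13.0 = 0.4769
  P₀ = [ Σₙ₌₀^3 aⁿ/n! + a^4/(4!(1-ρ)) ]⁻¹
  Σ = a^0/0! + a^1/1! + a^2/2! + a^3/3! = 1.0000 + 0.4769 + 0.1137 + 0.01808 = 1.6087
  a^4/(4!(1-ρ)) = 0.051736/(24 × 0.88077) = 0.002447
  P₀ = 1/(1.6087 + 0.002447) = 0.6207
  Lq = P₀·a^4·ρ / (4!(1-ρ)²) = 0.6207 × 0.05174 × 0.1192 / (24 × 0.7758) = 0.0002056
  Wq_B = Lq/λ = 0.000205638/6.2 = 0.000033167
  W_B = Wq_B + 1/μ = 0.000033167 + 0.076923 = 0.07696

Since W_B = 0.07696 < W_A = 0.09091, Option B (multiple servers) has the shorter time in system.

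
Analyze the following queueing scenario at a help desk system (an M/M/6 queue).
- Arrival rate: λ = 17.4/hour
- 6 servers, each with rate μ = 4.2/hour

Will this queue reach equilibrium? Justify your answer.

Stability requires ρ = λ/(cμ) < 1
ρ = 17.4/(6 × 4.2) = 17.4/25.20 = 0.6905
Since 0.6905 < 1, the system is STABLE.
The servers are busy 69.05% of the time.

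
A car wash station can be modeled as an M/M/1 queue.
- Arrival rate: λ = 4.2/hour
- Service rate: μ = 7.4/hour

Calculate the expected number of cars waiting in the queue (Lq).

ρ = λ/μ = 4.2/7.4 = 0.5676
For M/M/1: Lq = λ²/(μ(μ-λ))
Lq = 17.64/(7.4 × 3.20)
Lq = 0.7449 cars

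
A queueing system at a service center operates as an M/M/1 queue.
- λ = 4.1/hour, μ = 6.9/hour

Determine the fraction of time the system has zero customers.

ρ = λ/μ = 4.1/6.9 = 0.5942
P(0) = 1 - ρ = 1 - 0.5942 = 0.4058
The server is idle 40.58% of the time.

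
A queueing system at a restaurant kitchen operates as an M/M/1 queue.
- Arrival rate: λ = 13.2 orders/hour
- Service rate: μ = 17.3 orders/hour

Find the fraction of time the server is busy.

Server utilization: ρ = λ/μ
ρ = 13.2/17.3 = 0.7630
The server is busy 76.30% of the time.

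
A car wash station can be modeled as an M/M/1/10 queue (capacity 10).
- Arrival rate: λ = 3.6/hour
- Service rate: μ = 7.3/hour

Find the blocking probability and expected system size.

ρ = λ/μ = 3.6/7.3 = 0.49315
P₀ = (1-ρ)/(1-ρ^(K+1)) = (1-0.49315)/(1-0.49315^11) = 0.5069/0.9996 = 0.5071
P_K = P₀×ρ^K = 0.5071 × 0.49315^10 = 0.5071 × 0.0008507 = 0.0004314
Blocking probability P_10 = 0.0004314 (0.04314%)
L = ρ[1 - (K+1)ρ^K + Kρ^(K+1)] / [(1-ρ)(1-ρ^(K+1))]
L = 0.49315 × (1 - 11×0.0008507 + 10×0.0004195) / ((1 - 0.49315) × (1 - 0.0004195)) = 0.9684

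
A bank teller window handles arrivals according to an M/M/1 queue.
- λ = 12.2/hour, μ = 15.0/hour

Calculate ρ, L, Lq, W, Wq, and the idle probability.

Step 1: ρ = λ/μ = 12.2/15.0 = 0.8133
Step 2: L = λ/(μ-λ) = 12.2/2.80 = 4.3571
Step 3: Lq = λ²/(μ(μ-λ)) = 148.84/(15.0×2.80) = 3.5438
Step 4: W = 1/(μ-λ) = 1/2.80 = 0.35714
Step 5: Wq = λ/(μ(μ-λ)) = 12.2/(15.0×2.80) = 0.2905
Step 6: P(0) = 1-ρ = 0.1867
Verify: L = λW = 12.2×0.35714 = 4.3571 ✔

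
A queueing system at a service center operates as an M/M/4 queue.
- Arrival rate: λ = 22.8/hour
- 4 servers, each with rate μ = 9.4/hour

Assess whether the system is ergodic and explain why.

Stability requires ρ = λ/(cμ) < 1
ρ = 22.8/(4 × 9.4) = 22.8/37.60 = 0.6064
Since 0.6064 < 1, the system is STABLE.
The servers are busy 60.64% of the time.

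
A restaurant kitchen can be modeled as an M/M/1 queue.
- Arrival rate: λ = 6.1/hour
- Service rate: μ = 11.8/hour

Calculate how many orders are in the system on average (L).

ρ = λ/μ = 6.1/11.8 = 0.5169
For M/M/1: L = λ/(μ-λ)
L = 6.1/(11.8-6.1) = 6.1/5.70
L = 1.0702 orders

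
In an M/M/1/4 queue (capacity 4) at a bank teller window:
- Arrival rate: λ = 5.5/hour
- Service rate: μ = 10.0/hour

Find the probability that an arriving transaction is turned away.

ρ = λ/μ = 5.5/10.0 = 0.5500
P₀ = (1-ρ)/(1-ρ^(K+1)) = (1-0.5500)/(1-0.5500^5) = 0.4500/0.9497 = 0.4738
P_K = P₀×ρ^K = 0.4738 × 0.5500^4 = 0.4738 × 0.09151 = 0.04336
Blocking probability = 4.34%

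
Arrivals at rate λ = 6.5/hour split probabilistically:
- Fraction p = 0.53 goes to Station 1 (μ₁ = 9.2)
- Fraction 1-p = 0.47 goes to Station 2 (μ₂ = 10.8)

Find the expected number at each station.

Effective rates: λ₁ = 6.5×0.53 = 3.445, λ₂ = 6.5×0.47 = 3.055
Station 1: ρ₁ = 3.445/9.2 = 0.37446, L₁ = ρ₁/(1-ρ₁) = 0.37446/(1-0.37446) = 0.5986
Station 2: ρ₂ = 3.055/10.8 = 0.28287, L₂ = ρ₂/(1-ρ₂) = 0.28287/(1-0.28287) = 0.3944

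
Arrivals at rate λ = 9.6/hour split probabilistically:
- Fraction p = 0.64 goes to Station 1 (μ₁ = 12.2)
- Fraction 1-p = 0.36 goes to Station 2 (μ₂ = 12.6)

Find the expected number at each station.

Effective rates: λ₁ = 9.6×0.64 = 6.144, λ₂ = 9.6×0.36 = 3.456
Station 1: ρ₁ = 6.144/12.2 = 0.5036, L₁ = ρ₁/(1-ρ₁) = 0.5036/(1-0.5036) = 1.0145
Station 2: ρ₂ = 3.456/12.6 = 0.2743, L₂ = ρ₂/(1-ρ₂) = 0.2743/(1-0.2743) = 0.3780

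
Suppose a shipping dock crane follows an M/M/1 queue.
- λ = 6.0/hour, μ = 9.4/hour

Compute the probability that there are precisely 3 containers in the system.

ρ = λ/μ = 6.0/9.4 = 0.6383
P(n) = (1-ρ)ρⁿ
P(3) = (1-0.6383) × 0.6383^3
P(3) = 0.36170 × 0.26006
P(3) = 0.09406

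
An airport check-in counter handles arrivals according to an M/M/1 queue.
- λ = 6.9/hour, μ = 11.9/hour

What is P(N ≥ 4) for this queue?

ρ = λ/μ = 6.9/11.9 = 0.5798
P(N ≥ n) = ρⁿ
P(N ≥ 4) = 0.5798^4
P(N ≥ 4) = 0.1130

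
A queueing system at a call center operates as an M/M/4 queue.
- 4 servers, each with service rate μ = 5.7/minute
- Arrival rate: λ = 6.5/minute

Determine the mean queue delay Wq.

Traffic intensity: ρ = λ/(cμ) = 6.5/(4×5.7) = 0.2851
Since ρ = 0.2851 < 1, system is stable.
Offered load a = λ/μ = cρ = 6.5/5.7 = 1.1404
P₀ = [ Σₙ₌₀^3 aⁿ/n! + a^4/(4!(1-ρ)) ]⁻¹
Σ = a^0/0! + a^1/1! + a^2/2! + a^3/3! = 1.0000 + 1.1404 + 0.65020 + 0.24715 = 3.0377
a^4/(4!(1-ρ)) = 1.6910/(24 × 0.7149) = 0.09856
P₀ = 1/(3.0377 + 0.09856) = 0.3189
Lq = P₀·a^4·ρ / (4!(1-ρ)²) = 0.3189 × 1.6910 × 0.2851 / (24 × 0.5111) = 0.01253
Wq = Lq/λ = 0.01253/6.5 = 0.001928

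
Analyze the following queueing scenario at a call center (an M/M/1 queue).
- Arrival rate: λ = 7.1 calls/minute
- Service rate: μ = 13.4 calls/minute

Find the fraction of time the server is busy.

Server utilization: ρ = λ/μ
ρ = 7.1/13.4 = 0.5299
The server is busy 52.99% of the time.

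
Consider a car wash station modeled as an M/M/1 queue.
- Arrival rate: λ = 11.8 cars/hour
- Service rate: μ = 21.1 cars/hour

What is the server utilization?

Server utilization: ρ = λ/μ
ρ = 11.8/21.1 = 0.5592
The server is busy 55.92% of the time.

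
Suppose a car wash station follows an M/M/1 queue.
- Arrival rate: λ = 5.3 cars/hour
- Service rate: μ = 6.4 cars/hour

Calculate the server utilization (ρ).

Server utilization: ρ = λ/μ
ρ = 5.3/6.4 = 0.8281
The server is busy 82.81% of the time.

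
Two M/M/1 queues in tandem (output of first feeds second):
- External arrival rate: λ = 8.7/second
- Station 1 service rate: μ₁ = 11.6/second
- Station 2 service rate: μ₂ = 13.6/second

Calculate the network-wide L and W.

By Jackson's theorem, each station behaves as independent M/M/1.
Station 1: ρ₁ = 8.7/11.6 = 0.7500, L₁ = ρ₁/(1-ρ₁) = λ/(μ₁-λ) = 8.7/2.90 = 3.0000
Station 2: ρ₂ = 8.7/13.6 = 0.6397, L₂ = ρ₂/(1-ρ₂) = λ/(μ₂-λ) = 8.7/4.90 = 1.7755
Total: L = L₁ + L₂ = 3.0000 + 1.7755 = 4.7755
W = L/λ = 4.7755/8.7 = 0.5489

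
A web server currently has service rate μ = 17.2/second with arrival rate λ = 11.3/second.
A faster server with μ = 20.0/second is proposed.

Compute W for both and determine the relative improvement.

System 1: ρ₁ = 11.3/17.2 = 0.6570, W₁ = 1/(17.2-11.3) = 0.16949
System 2: ρ₂ = 11.3/20.0 = 0.5650, W₂ = 1/(20.0-11.3) = 0.11494
Improvement: (W₁-W₂)/W₁ = (0.16949-0.11494)/0.16949 = 32.18%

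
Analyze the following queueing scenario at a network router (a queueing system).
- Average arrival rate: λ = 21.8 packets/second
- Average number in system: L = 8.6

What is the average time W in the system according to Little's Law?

Little's Law: L = λW, so W = L/λ
W = 8.6/21.8 = 0.3945 seconds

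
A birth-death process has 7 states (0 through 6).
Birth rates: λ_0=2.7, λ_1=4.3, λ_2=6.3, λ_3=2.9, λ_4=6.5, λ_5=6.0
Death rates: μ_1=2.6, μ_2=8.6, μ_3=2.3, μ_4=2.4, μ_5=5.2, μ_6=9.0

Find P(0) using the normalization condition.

Ratios P(n)/P(0) = (λ₀···λₙ₋₁)/(μ₁···μₙ):
P(1)/P(0) = (2.7)/(2.6) = 1.03846
P(2)/P(0) = (2.7×4.3)/(2.6×8.6) = 0.519231
P(3)/P(0) = (2.7×4.3×6.3)/(2.6×8.6×2.3) = 1.42224
P(4)/P(0) = (2.7×4.3×6.3×2.9)/(2.6×8.6×2.3×2.4) = 1.71854
P(5)/P(0) = (2.7×4.3×6.3×2.9×6.5)/(2.6×8.6×2.3×2.4×5.2) = 2.14818
P(6)/P(0) = (2.7×4.3×6.3×2.9×6.5×6.0)/(2.6×8.6×2.3×2.4×5.2×9.0) = 1.43212

Normalization: ∑ P(n) = 1
P(0) × (1.00000 + 1.03846 + 0.519231 + 1.42224 + 1.71854 + 2.14818 + 1.43212) = 1
P(0) × 9.2788 = 1
P(0) = 1/9.2788 = 0.1078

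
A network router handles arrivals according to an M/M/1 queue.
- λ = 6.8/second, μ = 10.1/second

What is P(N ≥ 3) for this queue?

ρ = λ/μ = 6.8/10.1 = 0.6733
P(N ≥ n) = ρⁿ
P(N ≥ 3) = 0.6733^3
P(N ≥ 3) = 0.3052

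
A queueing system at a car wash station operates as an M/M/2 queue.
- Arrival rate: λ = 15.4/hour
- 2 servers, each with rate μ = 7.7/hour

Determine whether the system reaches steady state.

Stability requires ρ = λ/(cμ) < 1
ρ = 15.4/(2 × 7.7) = 15.4/15.40 = 1.0000
Since 1.0000 ≥ 1, the system is UNSTABLE.
Need c > λ/μ = 15.4/7.7 = 2.00.
Minimum servers needed: c = 3.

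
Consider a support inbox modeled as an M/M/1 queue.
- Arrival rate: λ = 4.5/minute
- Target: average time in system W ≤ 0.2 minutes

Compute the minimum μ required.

For M/M/1: W = 1/(μ-λ)
Need W ≤ 0.2, so 1/(μ-λ) ≤ 0.2
μ - λ ≥ 1/0.2 = 5.0000
μ ≥ 4.5 + 5.0000 = 9.5000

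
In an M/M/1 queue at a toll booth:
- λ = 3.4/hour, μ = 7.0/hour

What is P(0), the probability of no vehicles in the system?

ρ = λ/μ = 3.4/7.0 = 0.4857
P(0) = 1 - ρ = 1 - 0.4857 = 0.5143
The server is idle 51.43% of the time.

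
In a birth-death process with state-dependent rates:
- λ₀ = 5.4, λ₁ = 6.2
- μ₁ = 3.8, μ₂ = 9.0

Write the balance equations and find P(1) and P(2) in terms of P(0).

Balance equations:
State 0: λ₀P₀ = μ₁P₁ → P₁ = (λ₀/μ₁)P₀ = (5.4/3.8)P₀ = 1.4211P₀
State 1: P₂ = (λ₀λ₁)/(μ₁μ₂)P₀ = (5.4×6.2)/(3.8×9.0)P₀ = 0.9789P₀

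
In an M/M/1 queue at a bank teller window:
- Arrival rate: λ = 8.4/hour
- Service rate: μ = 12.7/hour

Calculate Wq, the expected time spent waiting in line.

First, compute utilization: ρ = λ/μ = 8.4/12.7 = 0.6614
For M/M/1: Wq = λ/(μ(μ-λ))
Wq = 8.4/(12.7 × (12.7-8.4))
Wq = 8.4/(12.7 × 4.30)
Wq = 0.1538 hours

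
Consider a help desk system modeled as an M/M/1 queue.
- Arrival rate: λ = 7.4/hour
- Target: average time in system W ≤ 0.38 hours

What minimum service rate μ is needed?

For M/M/1: W = 1/(μ-λ)
Need W ≤ 0.38, so 1/(μ-λ) ≤ 0.38
μ - λ ≥ 1/0.38 = 2.6316
μ ≥ 7.4 + 2.6316 = 10.0316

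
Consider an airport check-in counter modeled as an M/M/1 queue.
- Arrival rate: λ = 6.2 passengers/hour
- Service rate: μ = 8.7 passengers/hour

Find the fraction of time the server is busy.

Server utilization: ρ = λ/μ
ρ = 6.2/8.7 = 0.7126
The server is busy 71.26% of the time.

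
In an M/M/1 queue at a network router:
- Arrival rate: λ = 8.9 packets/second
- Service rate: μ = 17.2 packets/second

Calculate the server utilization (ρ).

Server utilization: ρ = λ/μ
ρ = 8.9/17.2 = 0.5174
The server is busy 51.74% of the time.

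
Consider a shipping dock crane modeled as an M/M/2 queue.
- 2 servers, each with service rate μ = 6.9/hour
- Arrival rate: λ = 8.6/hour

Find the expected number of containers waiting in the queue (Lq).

Traffic intensity: ρ = λ/(cμ) = 8.6/(2×6.9) = 0.6232
Since ρ = 0.6232 < 1, system is stable.
Offered load a = λ/μ = cρ = 8.6/6.9 = 1.2464
P₀ = [ Σₙ₌₀^1 aⁿ/n! + a^2/(2!(1-ρ)) ]⁻¹
Σ = a^0/0! + a^1/1! = 1.0000 + 1.2464 = 2.2464
a^2/(2!(1-ρ)) = 1.55346/(2 × 0.376812) = 2.0613
P₀ = 1/(2.2464 + 2.0613) = 0.2321
Lq = P₀·a^2·ρ / (2!(1-ρ)²) = 0.23214 × 1.5535 × 0.62319 / (2 × 0.14199) = 0.7914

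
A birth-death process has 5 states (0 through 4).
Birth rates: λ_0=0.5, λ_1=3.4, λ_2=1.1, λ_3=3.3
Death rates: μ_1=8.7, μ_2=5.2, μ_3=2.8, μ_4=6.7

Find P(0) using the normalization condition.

Ratios P(n)/P(0) = (λ₀···λₙ₋₁)/(μ₁···μₙ):
P(1)/P(0) = (0.5)/(8.7) = 0.05747
P(2)/P(0) = (0.5×3.4)/(8.7×5.2) = 0.03758
P(3)/P(0) = (0.5×3.4×1.1)/(8.7×5.2×2.8) = 0.01476
P(4)/P(0) = (0.5×3.4×1.1×3.3)/(8.7×5.2×2.8×6.7) = 0.007271

Normalization: ∑ P(n) = 1
P(0) × (1.0000 + 0.05747 + 0.03758 + 0.01476 + 0.007271) = 1
P(0) × 1.1171 = 1
P(0) = 1/1.1171 = 0.8952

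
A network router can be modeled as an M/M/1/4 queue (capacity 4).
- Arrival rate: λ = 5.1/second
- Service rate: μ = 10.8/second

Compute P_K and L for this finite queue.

ρ = λ/μ = 5.1/10.8 = 0.47222
P₀ = (1-ρ)/(1-ρ^(K+1)) = (1-0.47222)/(1-0.47222^5) = 0.5278/0.9765 = 0.5405
P_K = P₀×ρ^K = 0.5405 × 0.47222^4 = 0.5405 × 0.04973 = 0.02688
Blocking probability P_4 = 0.02688 (2.69%)
L = ρ[1 - (K+1)ρ^K + Kρ^(K+1)] / [(1-ρ)(1-ρ^(K+1))]
L = 0.47222 × (1 - 5×0.04973 + 4×0.02348) / ((1 - 0.47222) × (1 - 0.02348)) = 0.7745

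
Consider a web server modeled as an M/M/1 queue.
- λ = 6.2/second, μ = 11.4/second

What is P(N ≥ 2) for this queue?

ρ = λ/μ = 6.2/11.4 = 0.5439
P(N ≥ n) = ρⁿ
P(N ≥ 2) = 0.5439^2
P(N ≥ 2) = 0.2958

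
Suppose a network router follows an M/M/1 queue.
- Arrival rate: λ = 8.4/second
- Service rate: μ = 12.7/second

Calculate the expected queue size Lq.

ρ = λ/μ = 8.4/12.7 = 0.6614
For M/M/1: Lq = λ²/(μ(μ-λ))
Lq = 70.56/(12.7 × 4.30)
Lq = 1.2921 packets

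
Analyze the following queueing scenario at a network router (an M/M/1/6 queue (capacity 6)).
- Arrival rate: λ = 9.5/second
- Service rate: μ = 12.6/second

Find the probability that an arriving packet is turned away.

ρ = λ/μ = 9.5/12.6 = 0.75397
P₀ = (1-ρ)/(1-ρ^(K+1)) = (1-0.75397)/(1-0.75397^7) = 0.24603/0.86149 = 0.2856
P_K = P₀×ρ^K = 0.2856 × 0.75397^6 = 0.2856 × 0.1837 = 0.05246
Blocking probability = 5.25%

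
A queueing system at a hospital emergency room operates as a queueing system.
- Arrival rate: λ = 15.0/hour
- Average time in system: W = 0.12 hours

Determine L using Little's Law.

Little's Law: L = λW
L = 15.0 × 0.12 = 1.8000 patients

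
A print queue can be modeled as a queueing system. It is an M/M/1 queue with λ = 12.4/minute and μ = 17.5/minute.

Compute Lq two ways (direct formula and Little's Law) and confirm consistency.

Method 1 (direct): Lq = λ²/(μ(μ-λ)) = 153.76/(17.5 × 5.10) = 1.7228

Method 2 (Little's Law):
W = 1/(μ-λ) = 1/5.10 = 0.1960784
Wq = W - 1/μ = 0.1960784 - 0.05714286 = 0.138936
Lq = λWq = 12.4 × 0.138936 = 1.7228 ✔ (matches Method 1)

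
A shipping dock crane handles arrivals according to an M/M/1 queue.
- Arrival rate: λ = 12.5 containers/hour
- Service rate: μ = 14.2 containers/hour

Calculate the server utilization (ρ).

Server utilization: ρ = λ/μ
ρ = 12.5/14.2 = 0.8803
The server is busy 88.03% of the time.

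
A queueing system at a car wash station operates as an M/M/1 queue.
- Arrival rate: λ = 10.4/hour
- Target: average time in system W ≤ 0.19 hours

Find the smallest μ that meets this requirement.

For M/M/1: W = 1/(μ-λ)
Need W ≤ 0.19, so 1/(μ-λ) ≤ 0.19
μ - λ ≥ 1/0.19 = 5.2632
μ ≥ 10.4 + 5.2632 = 15.6632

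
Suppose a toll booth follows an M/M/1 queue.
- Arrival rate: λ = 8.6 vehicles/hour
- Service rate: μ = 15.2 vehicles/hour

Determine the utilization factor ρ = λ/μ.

Server utilization: ρ = λ/μ
ρ = 8.6/15.2 = 0.5658
The server is busy 56.58% of the time.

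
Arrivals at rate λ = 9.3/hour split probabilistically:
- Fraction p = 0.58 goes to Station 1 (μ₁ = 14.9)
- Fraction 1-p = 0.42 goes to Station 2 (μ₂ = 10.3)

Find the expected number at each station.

Effective rates: λ₁ = 9.3×0.58 = 5.394, λ₂ = 9.3×0.42 = 3.906
Station 1: ρ₁ = 5.394/14.9 = 0.3620, L₁ = ρ₁/(1-ρ₁) = 0.3620/(1-0.3620) = 0.5674
Station 2: ρ₂ = 3.906/10.3 = 0.37922, L₂ = ρ₂/(1-ρ₂) = 0.37922/(1-0.37922) = 0.6109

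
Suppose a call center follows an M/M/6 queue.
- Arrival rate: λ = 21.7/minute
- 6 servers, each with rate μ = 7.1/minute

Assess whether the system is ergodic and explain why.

Stability requires ρ = λ/(cμ) < 1
ρ = 21.7/(6 × 7.1) = 21.7/42.60 = 0.5094
Since 0.5094 < 1, the system is STABLE.
The servers are busy 50.94% of the time.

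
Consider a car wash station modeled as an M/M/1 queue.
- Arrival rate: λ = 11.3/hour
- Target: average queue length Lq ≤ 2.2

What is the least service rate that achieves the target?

For M/M/1: Lq = λ²/(μ(μ-λ))
Need Lq ≤ 2.2, i.e. μ(μ-λ) ≥ λ²/2.2
μ² - 11.3μ - 127.69/2.2 ≥ 0  →  μ² - 11.3μ - 58.0409 ≥ 0
Quadratic formula (positive root): μ = [λ + √(λ² + 4×58.0409)]/2
Discriminant: 127.69 + 4×58.0409 = 359.8536, √359.8536 = 18.9698
μ ≥ (11.3 + 18.9698)/2 = 15.1349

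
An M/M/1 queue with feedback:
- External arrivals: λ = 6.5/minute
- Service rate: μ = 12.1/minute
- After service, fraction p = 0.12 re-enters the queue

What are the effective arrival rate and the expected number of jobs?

Effective arrival rate: λ_eff = λ/(1-p) = 6.5/(1-0.12) = 6.5/0.88 = 7.38636
ρ = λ_eff/μ = 7.38636/12.1 = 0.61044
L = ρ/(1-ρ) = 0.61044/(1-0.61044) = 1.5670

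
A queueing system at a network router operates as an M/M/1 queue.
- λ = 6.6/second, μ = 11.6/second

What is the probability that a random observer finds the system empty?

ρ = λ/μ = 6.6/11.6 = 0.5690
P(0) = 1 - ρ = 1 - 0.5690 = 0.4310
The server is idle 43.10% of the time.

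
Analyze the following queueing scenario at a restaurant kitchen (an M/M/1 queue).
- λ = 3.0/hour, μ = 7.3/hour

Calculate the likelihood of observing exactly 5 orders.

ρ = λ/μ = 3.0/7.3 = 0.41096
P(n) = (1-ρ)ρⁿ
P(5) = (1-0.41096) × 0.41096^5
P(5) = 0.58904 × 0.011722
P(5) = 0.006905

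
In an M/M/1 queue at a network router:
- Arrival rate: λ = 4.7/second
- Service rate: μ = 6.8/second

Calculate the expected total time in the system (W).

First, compute utilization: ρ = λ/μ = 4.7/6.8 = 0.6912
For M/M/1: W = 1/(μ-λ)
W = 1/(6.8-4.7) = 1/2.10
W = 0.4762 seconds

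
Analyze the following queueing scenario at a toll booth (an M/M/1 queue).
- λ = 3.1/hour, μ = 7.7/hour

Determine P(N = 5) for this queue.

ρ = λ/μ = 3.1/7.7 = 0.4026
P(n) = (1-ρ)ρⁿ
P(5) = (1-0.4026) × 0.4026^5
P(5) = 0.59740 × 0.010577
P(5) = 0.006319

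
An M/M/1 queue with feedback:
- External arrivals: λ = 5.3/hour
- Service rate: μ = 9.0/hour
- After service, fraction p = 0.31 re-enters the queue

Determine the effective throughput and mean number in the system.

Effective arrival rate: λ_eff = λ/(1-p) = 5.3/(1-0.31) = 5.3/0.69 = 7.68116
ρ = λ_eff/μ = 7.68116/9.0 = 0.853462
L = ρ/(1-ρ) = 0.853462/(1-0.853462) = 5.8242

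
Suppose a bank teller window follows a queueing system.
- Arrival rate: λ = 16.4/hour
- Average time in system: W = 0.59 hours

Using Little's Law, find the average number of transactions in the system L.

Little's Law: L = λW
L = 16.4 × 0.59 = 9.6760 transactions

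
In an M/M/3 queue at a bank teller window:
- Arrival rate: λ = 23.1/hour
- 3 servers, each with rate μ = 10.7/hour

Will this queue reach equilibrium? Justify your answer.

Stability requires ρ = λ/(cμ) < 1
ρ = 23.1/(3 × 10.7) = 23.1/32.10 = 0.7196
Since 0.7196 < 1, the system is STABLE.
The servers are busy 71.96% of the time.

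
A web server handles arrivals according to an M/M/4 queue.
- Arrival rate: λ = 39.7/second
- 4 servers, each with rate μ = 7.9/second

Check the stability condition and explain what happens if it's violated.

Stability requires ρ = λ/(cμ) < 1
ρ = 39.7/(4 × 7.9) = 39.7/31.60 = 1.2563
Since 1.2563 ≥ 1, the system is UNSTABLE.
Need c > λ/μ = 39.7/7.9 = 5.03.
Minimum servers needed: c = 6.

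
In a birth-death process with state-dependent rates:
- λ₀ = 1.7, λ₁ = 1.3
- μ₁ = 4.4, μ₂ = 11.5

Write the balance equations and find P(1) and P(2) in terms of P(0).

Balance equations:
State 0: λ₀P₀ = μ₁P₁ → P₁ = (λ₀/μ₁)P₀ = (1.7/4.4)P₀ = 0.3864P₀
State 1: P₂ = (λ₀λ₁)/(μ₁μ₂)P₀ = (1.7×1.3)/(4.4×11.5)P₀ = 0.04368P₀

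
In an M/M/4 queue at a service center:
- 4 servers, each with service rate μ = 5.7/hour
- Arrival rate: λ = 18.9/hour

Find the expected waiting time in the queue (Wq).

Traffic intensity: ρ = λ/(cμ) = 18.9/(4×5.7) = 0.8289
Since ρ = 0.8289 < 1, system is stable.
Offered load a = λ/μ = cρ = 18.9/5.7 = 3.3158
P₀ = [ Σₙ₌₀^3 aⁿ/n! + a^4/(4!(1-ρ)) ]⁻¹
Σ = a^0/0! + a^1/1! + a^2/2! + a^3/3! = 1.0000 + 3.3158 + 5.4972 + 6.0759 = 15.8889
a^4/(4!(1-ρ)) = 120.8781/(24 × 0.1710526) = 29.4447
P₀ = 1/(15.8889 + 29.4447) = 0.02206
Lq = P₀·a^4·ρ / (4!(1-ρ)²) = 0.0220587 × 120.8781 × 0.828947 / (24 × 0.0292590) = 3.1476
Wq = Lq/λ = 3.1476/18.9 = 0.1665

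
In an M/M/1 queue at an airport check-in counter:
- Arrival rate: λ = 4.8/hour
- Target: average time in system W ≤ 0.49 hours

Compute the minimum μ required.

For M/M/1: W = 1/(μ-λ)
Need W ≤ 0.49, so 1/(μ-λ) ≤ 0.49
μ - λ ≥ 1/0.49 = 2.0408
μ ≥ 4.8 + 2.0408 = 6.8408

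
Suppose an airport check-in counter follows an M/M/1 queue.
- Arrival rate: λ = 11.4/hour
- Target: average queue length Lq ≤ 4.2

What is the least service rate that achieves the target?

For M/M/1: Lq = λ²/(μ(μ-λ))
Need Lq ≤ 4.2, i.e. μ(μ-λ) ≥ λ²/4.2
μ² - 11.4μ - 129.96/4.2 ≥ 0  →  μ² - 11.4μ - 30.94286 ≥ 0
Quadratic formula (positive root): μ = [λ + √(λ² + 4×30.94286)]/2
Discriminant: 129.96 + 4×30.94286 = 253.7314, √253.7314 = 15.9289
μ ≥ (11.4 + 15.9289)/2 = 13.6645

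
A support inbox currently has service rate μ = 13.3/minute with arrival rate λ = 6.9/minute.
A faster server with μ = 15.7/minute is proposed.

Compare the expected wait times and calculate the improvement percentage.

System 1: ρ₁ = 6.9/13.3 = 0.5188, W₁ = 1/(13.3-6.9) = 0.1562
System 2: ρ₂ = 6.9/15.7 = 0.4395, W₂ = 1/(15.7-6.9) = 0.1136
Improvement: (W₁-W₂)/W₁ = (0.1562-0.1136)/0.1562 = 27.27%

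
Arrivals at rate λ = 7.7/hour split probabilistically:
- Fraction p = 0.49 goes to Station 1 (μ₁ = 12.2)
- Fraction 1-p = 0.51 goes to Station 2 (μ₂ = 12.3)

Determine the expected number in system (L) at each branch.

Effective rates: λ₁ = 7.7×0.49 = 3.773, λ₂ = 7.7×0.51 = 3.927
Station 1: ρ₁ = 3.773/12.2 = 0.30926, L₁ = ρ₁/(1-ρ₁) = 0.30926/(1-0.30926) = 0.4477
Station 2: ρ₂ = 3.927/12.3 = 0.31927, L₂ = ρ₂/(1-ρ₂) = 0.31927/(1-0.31927) = 0.4690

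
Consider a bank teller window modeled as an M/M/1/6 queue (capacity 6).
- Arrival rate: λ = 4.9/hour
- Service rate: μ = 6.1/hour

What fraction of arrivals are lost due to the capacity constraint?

ρ = λ/μ = 4.9/6.1 = 0.803279
P₀ = (1-ρ)/(1-ρ^(K+1)) = (1-0.803279)/(1-0.803279^7) = 0.19672/0.78419 = 0.2509
P_K = P₀×ρ^K = 0.250858 × 0.803279^6 = 0.250858 × 0.268657 = 0.06739
Blocking probability = 6.74%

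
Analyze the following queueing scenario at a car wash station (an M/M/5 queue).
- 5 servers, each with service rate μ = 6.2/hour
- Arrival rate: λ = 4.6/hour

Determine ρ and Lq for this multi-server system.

Traffic intensity: ρ = λ/(cμ) = 4.6/(5×6.2) = 0.1484
Since ρ = 0.1484 < 1, system is stable.
Offered load a = λ/μ = cρ = 4.6/6.2 = 0.7419
P₀ = [ Σₙ₌₀^4 aⁿ/n! + a^5/(5!(1-ρ)) ]⁻¹
Σ = a^0/0! + a^1/1! + a^2/2! + a^3/3! + a^4/4! = 1.0000 + 0.74194 + 0.27523 + 0.068069 + 0.012626 = 2.0979
a^5/(5!(1-ρ)) = 0.2248/(120 × 0.8516) = 0.002200
P₀ = 1/(2.0979 + 0.002200) = 0.4762
Lq = P₀·a^5·ρ / (5!(1-ρ)²) = 0.4762 × 0.2248 × 0.1484 / (120 × 0.7252) = 0.0001825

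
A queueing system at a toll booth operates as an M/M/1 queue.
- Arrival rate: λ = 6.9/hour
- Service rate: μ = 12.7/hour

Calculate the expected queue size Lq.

ρ = λ/μ = 6.9/12.7 = 0.5433
For M/M/1: Lq = λ²/(μ(μ-λ))
Lq = 47.61/(12.7 × 5.80)
Lq = 0.6463 vehicles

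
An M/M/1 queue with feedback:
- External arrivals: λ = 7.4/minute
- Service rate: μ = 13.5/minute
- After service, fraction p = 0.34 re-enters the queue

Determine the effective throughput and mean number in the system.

Effective arrival rate: λ_eff = λ/(1-p) = 7.4/(1-0.34) = 7.4/0.66 = 11.2121
ρ = λ_eff/μ = 11.2121/13.5 = 0.83053
L = ρ/(1-ρ) = 0.83053/(1-0.83053) = 4.9007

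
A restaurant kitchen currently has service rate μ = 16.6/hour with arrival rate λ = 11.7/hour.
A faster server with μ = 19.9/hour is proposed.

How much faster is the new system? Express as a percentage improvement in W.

System 1: ρ₁ = 11.7/16.6 = 0.7048, W₁ = 1/(16.6-11.7) = 0.20408
System 2: ρ₂ = 11.7/19.9 = 0.5879, W₂ = 1/(19.9-11.7) = 0.12195
Improvement: (W₁-W₂)/W₁ = (0.20408-0.12195)/0.20408 = 40.24%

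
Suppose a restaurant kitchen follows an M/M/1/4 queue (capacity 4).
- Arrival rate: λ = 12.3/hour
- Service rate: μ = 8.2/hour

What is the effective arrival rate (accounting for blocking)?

ρ = λ/μ = 12.3/8.2 = 1.5000
P₀ = (1-ρ)/(1-ρ^(K+1)) = (1-1.5000)/(1-1.5000^5) = -0.5000/-6.5938 = 0.07583
P_K = P₀×ρ^K = 0.07583 × 1.5000^4 = 0.07583 × 5.0625 = 0.3839
λ_eff = λ(1-P_K) = 12.3 × (1 - 0.38389) = 12.3 × 0.61611 = 7.5782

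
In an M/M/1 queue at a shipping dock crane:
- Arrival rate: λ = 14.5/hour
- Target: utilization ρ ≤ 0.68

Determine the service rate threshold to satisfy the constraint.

ρ = λ/μ, so μ = λ/ρ
μ ≥ 14.5/0.68 = 21.3235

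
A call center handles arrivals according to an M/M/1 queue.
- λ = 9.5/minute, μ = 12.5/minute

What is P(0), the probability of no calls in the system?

ρ = λ/μ = 9.5/12.5 = 0.7600
P(0) = 1 - ρ = 1 - 0.7600 = 0.2400
The server is idle 24.00% of the time.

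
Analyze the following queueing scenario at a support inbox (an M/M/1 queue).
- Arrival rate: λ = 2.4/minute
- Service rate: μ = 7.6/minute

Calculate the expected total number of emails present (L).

ρ = λ/μ = 2.4/7.6 = 0.3158
For M/M/1: L = λ/(μ-λ)
L = 2.4/(7.6-2.4) = 2.4/5.20
L = 0.4615 emails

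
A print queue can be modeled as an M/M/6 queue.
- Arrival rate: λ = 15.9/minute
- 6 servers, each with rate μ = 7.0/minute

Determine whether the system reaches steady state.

Stability requires ρ = λ/(cμ) < 1
ρ = 15.9/(6 × 7.0) = 15.9/42.00 = 0.3786
Since 0.3786 < 1, the system is STABLE.
The servers are busy 37.86% of the time.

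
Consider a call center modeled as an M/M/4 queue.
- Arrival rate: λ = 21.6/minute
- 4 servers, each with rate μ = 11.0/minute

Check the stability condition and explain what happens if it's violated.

Stability requires ρ = λ/(cμ) < 1
ρ = 21.6/(4 × 11.0) = 21.6/44.00 = 0.4909
Since 0.4909 < 1, the system is STABLE.
The servers are busy 49.09% of the time.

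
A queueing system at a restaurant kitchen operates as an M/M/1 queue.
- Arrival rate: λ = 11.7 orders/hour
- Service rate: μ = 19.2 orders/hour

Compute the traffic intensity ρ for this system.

Server utilization: ρ = λ/μ
ρ = 11.7/19.2 = 0.6094
The server is busy 60.94% of the time.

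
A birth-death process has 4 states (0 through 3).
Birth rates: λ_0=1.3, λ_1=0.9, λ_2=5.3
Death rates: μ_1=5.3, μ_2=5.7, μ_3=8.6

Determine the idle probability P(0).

Ratios P(n)/P(0) = (λ₀···λₙ₋₁)/(μ₁···μₙ):
P(1)/P(0) = (1.3)/(5.3) = 0.2453
P(2)/P(0) = (1.3×0.9)/(5.3×5.7) = 0.03873
P(3)/P(0) = (1.3×0.9×5.3)/(5.3×5.7×8.6) = 0.02387

Normalization: ∑ P(n) = 1
P(0) × (1.0000 + 0.2453 + 0.03873 + 0.02387) = 1
P(0) × 1.3079 = 1
P(0) = 1/1.3079 = 0.7646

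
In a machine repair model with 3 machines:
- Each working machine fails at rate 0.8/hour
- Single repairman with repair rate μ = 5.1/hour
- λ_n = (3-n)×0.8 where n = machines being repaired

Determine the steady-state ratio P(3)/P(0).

P(3)/P(0) = ∏_{i=0}^{3-1} λ_i/μ_{i+1}
= (3-0)×0.8/5.1 × (3-1)×0.8/5.1 × (3-2)×0.8/5.1
= 0.02316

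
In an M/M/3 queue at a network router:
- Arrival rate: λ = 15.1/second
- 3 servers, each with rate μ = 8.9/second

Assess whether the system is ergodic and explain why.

Stability requires ρ = λ/(cμ) < 1
ρ = 15.1/(3 × 8.9) = 15.1/26.70 = 0.5655
Since 0.5655 < 1, the system is STABLE.
The servers are busy 56.55% of the time.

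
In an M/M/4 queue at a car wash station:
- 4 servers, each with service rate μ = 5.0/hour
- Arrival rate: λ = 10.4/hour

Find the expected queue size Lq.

Traffic intensity: ρ = λ/(cμ) = 10.4/(4×5.0) = 0.5200
Since ρ = 0.5200 < 1, system is stable.
Offered load a = λ/μ = cρ = 10.4/5.0 = 2.0800
P₀ = [ Σₙ₌₀^3 aⁿ/n! + a^4/(4!(1-ρ)) ]⁻¹
Σ = a^0/0! + a^1/1! + a^2/2! + a^3/3! = 1.0000 + 2.0800 + 2.1632 + 1.4998 = 6.7430
a^4/(4!(1-ρ)) = 18.7177/(24 × 0.4800) = 1.6248
P₀ = 1/(6.7430 + 1.6248) = 0.1195
Lq = P₀·a^4·ρ / (4!(1-ρ)²) = 0.11951 × 18.7177 × 0.52000 / (24 × 0.23040) = 0.2104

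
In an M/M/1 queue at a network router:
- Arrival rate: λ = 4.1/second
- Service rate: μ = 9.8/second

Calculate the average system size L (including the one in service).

ρ = λ/μ = 4.1/9.8 = 0.4184
For M/M/1: L = λ/(μ-λ)
L = 4.1/(9.8-4.1) = 4.1/5.70
L = 0.7193 packets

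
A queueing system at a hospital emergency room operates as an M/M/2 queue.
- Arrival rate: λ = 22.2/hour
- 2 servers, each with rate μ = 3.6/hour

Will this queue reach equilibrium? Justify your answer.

Stability requires ρ = λ/(cμ) < 1
ρ = 22.2/(2 × 3.6) = 22.2/7.20 = 3.0833
Since 3.0833 ≥ 1, the system is UNSTABLE.
Need c > λ/μ = 22.2/3.6 = 6.17.
Minimum servers needed: c = 7.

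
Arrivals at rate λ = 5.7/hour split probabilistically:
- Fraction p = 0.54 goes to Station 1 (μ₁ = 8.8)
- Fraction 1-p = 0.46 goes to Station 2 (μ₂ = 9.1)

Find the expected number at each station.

Effective rates: λ₁ = 5.7×0.54 = 3.078, λ₂ = 5.7×0.46 = 2.622
Station 1: ρ₁ = 3.078/8.8 = 0.34977, L₁ = ρ₁/(1-ρ₁) = 0.34977/(1-0.34977) = 0.5379
Station 2: ρ₂ = 2.622/9.1 = 0.28813, L₂ = ρ₂/(1-ρ₂) = 0.28813/(1-0.28813) = 0.4048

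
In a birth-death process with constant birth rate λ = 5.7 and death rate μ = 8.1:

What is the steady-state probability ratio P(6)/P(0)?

For constant rates: P(n)/P(0) = (λ/μ)^n
P(6)/P(0) = (5.7/8.1)^6 = 0.7037^6 = 0.1214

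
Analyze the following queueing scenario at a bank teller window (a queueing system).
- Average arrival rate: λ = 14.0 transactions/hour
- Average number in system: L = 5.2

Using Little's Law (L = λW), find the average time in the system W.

Little's Law: L = λW, so W = L/λ
W = 5.2/14.0 = 0.3714 hours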